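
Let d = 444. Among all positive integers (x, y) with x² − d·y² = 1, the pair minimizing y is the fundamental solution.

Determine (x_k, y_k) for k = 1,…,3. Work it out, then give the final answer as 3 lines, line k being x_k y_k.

295 14
174049 8260
102688615 4873386

[21; 14,42] for √444; ℓ=2 ⇒ convergent index 1
a_0=21:  p_0=21·1+0=21,  q_0=21·0+1=1
a_1=14:  p_1=14·21+1=295,  q_1=14·1+0=14
→ (295, 14).  Check: 295²=87025, 444·14²=87024, difference 1.
(295+14√444)^2 = 174049 + 8260√444
(295+14√444)^3 = 102688615 + 4873386√444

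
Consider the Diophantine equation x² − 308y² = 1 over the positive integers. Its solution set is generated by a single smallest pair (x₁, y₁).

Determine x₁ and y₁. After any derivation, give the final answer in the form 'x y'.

d=308: √d = [17; 1,1,4,1,1,34] (ℓ=6, even), read p_5/q_5
a_0=17:  p_0=17·1+0=17,  q_0=17·0+1=1
…
a_4=1:  p_4=1·158+35=193,  q_4=1·9+2=11
a_5=1:  p_5=1·193+158=351,  q_5=1·11+9=20
(x₁, y₁) = (351, 20);  351² − 308·20² = 1 ✓

351 20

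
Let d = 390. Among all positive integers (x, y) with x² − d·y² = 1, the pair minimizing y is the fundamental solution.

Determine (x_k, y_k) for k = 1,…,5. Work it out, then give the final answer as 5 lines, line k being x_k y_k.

√390 = [19; 1,2,1,38, …], period ℓ=4 (even) → k=3
i=0: a=19 ⇒ p=19, q=1
…
i=2: a=2 ⇒ p=59, q=3
i=3: a=1 ⇒ p=79, q=4
(x₁, y₁) = (79, 4);  79² − 390·4² = 1 ✓
(x_2, y_2) = (79·79 + 390·4·4, 79·4 + 4·79) = (12481, 632)
(x_3, y_3) = (79·12481 + 390·4·632, 79·632 + 4·12481) = (1971919, 99852)
(x_4, y_4) = (79·1971919 + 390·4·99852, 79·99852 + 4·1971919) = (311550721, 15775984)
(x_5, y_5) = (79·311550721 + 390·4·15775984, 79·15775984 + 4·311550721) = (49223041999, 2492505620)

79 4
12481 632
1971919 99852
311550721 15775984
49223041999 2492505620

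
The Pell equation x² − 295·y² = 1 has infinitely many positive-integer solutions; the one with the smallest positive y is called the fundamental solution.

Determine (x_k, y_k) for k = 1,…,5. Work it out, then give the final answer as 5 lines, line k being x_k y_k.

2024999 117900
8201241900001 477494764200
33215013292518224999 1933852840020353700
134520737404664024967600001 7832100134376274949528400
544808717447381276777437550624999 31719989880021710940200100589500

√295 = [17; 5,1,2,3,2,6,2,3,2,1,5,34, …], period ℓ=12 (even) → k=11
k=0  a_k=17  p_k/q_k = 17/1
…
k=8  a_k=3  p_k/q_k = 108103/6294
…
k=10  a_k=1  p_k/q_k = 355517/20699
k=11  a_k=5  p_k/q_k = 2024999/117900
(x₁, y₁) = (2024999, 117900);  2024999² − 295·117900² = 1 ✓
n=2: (2024999,117900)∘(2024999,117900) = (2024999·2024999+295·117900·117900, 2024999·117900+117900·2024999) = (8201241900001,477494764200)
n=3: (8201241900001,477494764200)∘(2024999,117900) = (2024999·8201241900001+295·117900·477494764200, 2024999·477494764200+117900·8201241900001) = (33215013292518224999,1933852840020353700)
n=4: (33215013292518224999,1933852840020353700)∘(2024999,117900) = (2024999·33215013292518224999+295·117900·1933852840020353700, 2024999·1933852840020353700+117900·33215013292518224999) = (134520737404664024967600001,7832100134376274949528400)
n=5: (134520737404664024967600001,7832100134376274949528400)∘(2024999,117900) = (2024999·134520737404664024967600001+295·117900·7832100134376274949528400, 2024999·7832100134376274949528400+117900·134520737404664024967600001) = (544808717447381276777437550624999,31719989880021710940200100589500)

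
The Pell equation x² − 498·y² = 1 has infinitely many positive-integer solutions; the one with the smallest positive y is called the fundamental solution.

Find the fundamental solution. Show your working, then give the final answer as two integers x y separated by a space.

179777 8056

[22; 3,6,22,6,3,44] for √498; ℓ=6 ⇒ convergent index 5
k=0  a_k=22  p_k/q_k = 22/1
k=1  a_k=3  p_k/q_k = 67/3
…
k=3  a_k=22  p_k/q_k = 9395/421
k=4  a_k=6  p_k/q_k = 56794/2545
k=5  a_k=3  p_k/q_k = 179777/8056
(x₁, y₁) = (179777, 8056);  179777² − 498·8056² = 1 ✓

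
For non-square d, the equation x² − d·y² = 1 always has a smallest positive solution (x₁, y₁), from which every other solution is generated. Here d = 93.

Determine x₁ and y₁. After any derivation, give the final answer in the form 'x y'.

d=93: √d = [9; 1,1,1,4,6,4,1,1,1,18] (ℓ=10, even), read p_9/q_9
i=0: a=9 ⇒ p=9, q=1
i=1: a=1 ⇒ p=10, q=1
i=2: a=1 ⇒ p=19, q=2
…
i=4: a=4 ⇒ p=135, q=14
i=5: a=6 ⇒ p=839, q=87
…
i=7: a=1 ⇒ p=4330, q=449
i=8: a=1 ⇒ p=7821, q=811
i=9: a=1 ⇒ p=12151, q=1260
→ (12151, 1260).  Check: 12151²=147646801, 93·1260²=147646800, difference 1.

12151 1260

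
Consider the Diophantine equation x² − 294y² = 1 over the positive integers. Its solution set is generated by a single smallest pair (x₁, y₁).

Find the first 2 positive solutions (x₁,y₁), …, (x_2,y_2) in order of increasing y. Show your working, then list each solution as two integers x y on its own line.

4801 280
46099201 2688560

d=294: √d = [17; 6,1,4,1,6,34] (ℓ=6, even), read p_5/q_5
a_0=17:  p_0=17·1+0=17,  q_0=17·0+1=1
a_1=6:  p_1=6·17+1=103,  q_1=6·1+0=6
a_2=1:  p_2=1·103+17=120,  q_2=1·6+1=7
a_3=4:  p_3=4·120+103=583,  q_3=4·7+6=34
a_4=1:  p_4=1·583+120=703,  q_4=1·34+7=41
a_5=6:  p_5=6·703+583=4801,  q_5=6·41+34=280
fundamental: x₁=4801, y₁=280  (since 23049601 − 294·78400 = 1)
(4801+280√294)^2 = 46099201 + 2688560√294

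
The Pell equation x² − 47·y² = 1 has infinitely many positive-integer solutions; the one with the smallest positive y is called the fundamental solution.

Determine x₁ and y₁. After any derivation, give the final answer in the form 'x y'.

√47 = [6; 1,5,1,12, …], period ℓ=4 (even) → k=3
a_0=6:  p_0=6·1+0=6,  q_0=6·0+1=1
a_1=1:  p_1=1·6+1=7,  q_1=1·1+0=1
a_2=5:  p_2=5·7+6=41,  q_2=5·1+1=6
a_3=1:  p_3=1·41+7=48,  q_3=1·6+1=7
→ (48, 7).  Check: 48²=2304, 47·7²=2303, difference 1.

48 7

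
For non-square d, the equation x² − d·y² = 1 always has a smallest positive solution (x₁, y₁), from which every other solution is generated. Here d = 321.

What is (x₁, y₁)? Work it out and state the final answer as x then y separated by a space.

215 12

√321 = [17; 1,10,1,34, …], period ℓ=4 (even) → k=3
k=0  a_k=17  p_k/q_k = 17/1
k=1  a_k=1  p_k/q_k = 18/1
k=2  a_k=10  p_k/q_k = 197/11
k=3  a_k=1  p_k/q_k = 215/12
fundamental: x₁=215, y₁=12  (since 46225 − 321·144 = 1)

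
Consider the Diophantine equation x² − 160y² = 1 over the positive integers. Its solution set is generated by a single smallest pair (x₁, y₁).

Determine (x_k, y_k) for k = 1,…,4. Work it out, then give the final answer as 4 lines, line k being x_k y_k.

√160 = [12; 1,1,1,5,1,1,1,24, …], period ℓ=8 (even) → k=7
k=0  a_k=12  p_k/q_k = 12/1
k=1  a_k=1  p_k/q_k = 13/1
…
k=6  a_k=1  p_k/q_k = 468/37
k=7  a_k=1  p_k/q_k = 721/57
(x₁, y₁) = (721, 57);  721² − 160·57² = 1 ✓
(x_2, y_2) = (721·721 + 160·57·57, 721·57 + 57·721) = (1039681, 82194)
(x_3, y_3) = (721·1039681 + 160·57·82194, 721·82194 + 57·1039681) = (1499219281, 118523691)
(x_4, y_4) = (721·1499219281 + 160·57·118523691, 721·118523691 + 57·1499219281) = (2161873163521, 170911080228)

721 57
1039681 82194
1499219281 118523691
2161873163521 170911080228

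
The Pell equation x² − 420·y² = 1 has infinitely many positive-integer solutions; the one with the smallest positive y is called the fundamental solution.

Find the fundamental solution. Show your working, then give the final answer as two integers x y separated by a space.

d=420: √d = [20; 2,40] (ℓ=2, even), read p_1/q_1
i=0: a=20 ⇒ p=20, q=1
i=1: a=2 ⇒ p=41, q=2
(x₁, y₁) = (41, 2);  41² − 420·2² = 1 ✓

41 2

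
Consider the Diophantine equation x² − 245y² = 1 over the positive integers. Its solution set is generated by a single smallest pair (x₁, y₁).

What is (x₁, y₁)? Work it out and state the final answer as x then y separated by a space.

√245 = [15; 1,1,1,7,6,7,1,1,1,30, …], period ℓ=10 (even) → k=9
k=0  a_k=15  p_k/q_k = 15/1
…
k=2  a_k=1  p_k/q_k = 31/2
k=3  a_k=1  p_k/q_k = 47/3
k=4  a_k=7  p_k/q_k = 360/23
k=5  a_k=6  p_k/q_k = 2207/141
k=6  a_k=7  p_k/q_k = 15809/1010
k=7  a_k=1  p_k/q_k = 18016/1151
k=8  a_k=1  p_k/q_k = 33825/2161
k=9  a_k=1  p_k/q_k = 51841/3312
fundamental: x₁=51841, y₁=3312  (since 2687489281 − 245·10969344 = 1)

51841 3312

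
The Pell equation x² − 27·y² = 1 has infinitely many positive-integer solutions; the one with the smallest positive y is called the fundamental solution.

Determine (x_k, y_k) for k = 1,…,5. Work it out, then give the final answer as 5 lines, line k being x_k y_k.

d=27: √d = [5; 5,10] (ℓ=2, even), read p_1/q_1
k=0  a_k=5  p_k/q_k = 5/1
k=1  a_k=5  p_k/q_k = 26/5
→ (26, 5).  Check: 26²=676, 27·5²=675, difference 1.
(26+5√27)^2 = 1351 + 260√27
(26+5√27)^3 = 70226 + 13515√27
(26+5√27)^4 = 3650401 + 702520√27
(26+5√27)^5 = 189750626 + 36517525√27

26 5
1351 260
70226 13515
3650401 702520
189750626 36517525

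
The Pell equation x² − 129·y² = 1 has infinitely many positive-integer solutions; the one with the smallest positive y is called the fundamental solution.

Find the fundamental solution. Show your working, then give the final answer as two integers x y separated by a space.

16855 1484

[11; 2,1,3,1,6,1,3,1,2,22] for √129; ℓ=10 ⇒ convergent index 9
a_0=11:  p_0=11·1+0=11,  q_0=11·0+1=1
…
a_2=1:  p_2=1·23+11=34,  q_2=1·2+1=3
a_3=3:  p_3=3·34+23=125,  q_3=3·3+2=11
…
a_5=6:  p_5=6·159+125=1079,  q_5=6·14+11=95
a_6=1:  p_6=1·1079+159=1238,  q_6=1·95+14=109
a_7=3:  p_7=3·1238+1079=4793,  q_7=3·109+95=422
a_8=1:  p_8=1·4793+1238=6031,  q_8=1·422+109=531
a_9=2:  p_9=2·6031+4793=16855,  q_9=2·531+422=1484
→ (16855, 1484).  Check: 16855²=284091025, 129·1484²=284091024, difference 1.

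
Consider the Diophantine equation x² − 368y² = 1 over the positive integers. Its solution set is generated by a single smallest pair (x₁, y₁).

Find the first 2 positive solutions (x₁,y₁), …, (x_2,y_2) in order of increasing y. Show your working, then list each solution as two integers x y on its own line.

d=368: √d = [19; 5,2,5,38] (ℓ=4, even), read p_3/q_3
a_0=19:  p_0=19·1+0=19,  q_0=19·0+1=1
a_1=5:  p_1=5·19+1=96,  q_1=5·1+0=5
a_2=2:  p_2=2·96+19=211,  q_2=2·5+1=11
a_3=5:  p_3=5·211+96=1151,  q_3=5·11+5=60
(x₁, y₁) = (1151, 60);  1151² − 368·60² = 1 ✓
(x_2, y_2) = (1151·1151 + 368·60·60, 1151·60 + 60·1151) = (2649601, 138120)

1151 60
2649601 138120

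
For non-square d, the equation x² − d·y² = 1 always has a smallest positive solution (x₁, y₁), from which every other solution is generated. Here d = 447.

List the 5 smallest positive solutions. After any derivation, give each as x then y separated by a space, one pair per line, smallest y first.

148 7
43807 2072
12966724 613305
3838106497 181536208
1136066556388 53734104263

d=447: √d = [21; 7,42] (ℓ=2, even), read p_1/q_1
step 0: (21, 1)  from 21·(1,0) + (0,1)
step 1: (148, 7)  from 7·(21,1) + (1,0)
fundamental: x₁=148, y₁=7  (since 21904 − 447·49 = 1)
(x_2, y_2) = (148·148 + 447·7·7, 148·7 + 7·148) = (43807, 2072)
(x_3, y_3) = (148·43807 + 447·7·2072, 148·2072 + 7·43807) = (12966724, 613305)
(x_4, y_4) = (148·12966724 + 447·7·613305, 148·613305 + 7·12966724) = (3838106497, 181536208)
(x_5, y_5) = (148·3838106497 + 447·7·181536208, 148·181536208 + 7·3838106497) = (1136066556388, 53734104263)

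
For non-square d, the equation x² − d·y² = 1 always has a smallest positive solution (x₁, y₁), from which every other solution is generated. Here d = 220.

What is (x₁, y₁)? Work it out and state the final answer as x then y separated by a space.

89 6

√220 = [14; 1,4,1,28, …], period ℓ=4 (even) → k=3
a_0=14:  p_0=14·1+0=14,  q_0=14·0+1=1
…
a_2=4:  p_2=4·15+14=74,  q_2=4·1+1=5
a_3=1:  p_3=1·74+15=89,  q_3=1·5+1=6
(x₁, y₁) = (89, 6);  89² − 220·6² = 1 ✓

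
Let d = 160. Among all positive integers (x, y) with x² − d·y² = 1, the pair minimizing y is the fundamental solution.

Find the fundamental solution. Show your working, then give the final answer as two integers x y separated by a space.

721 57

d=160: √d = [12; 1,1,1,5,1,1,1,24] (ℓ=8, even), read p_7/q_7
step 0: (12, 1)  from 12·(1,0) + (0,1)
…
step 2: (25, 2)  from 1·(13,1) + (12,1)
…
step 5: (253, 20)  from 1·(215,17) + (38,3)
step 6: (468, 37)  from 1·(253,20) + (215,17)
step 7: (721, 57)  from 1·(468,37) + (253,20)
→ (721, 57).  Check: 721²=519841, 160·57²=519840, difference 1.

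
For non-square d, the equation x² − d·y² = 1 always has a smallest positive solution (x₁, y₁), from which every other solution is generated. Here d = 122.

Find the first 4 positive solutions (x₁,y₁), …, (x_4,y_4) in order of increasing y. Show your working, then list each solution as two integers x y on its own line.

[11; 22] for √122; ℓ=1 ⇒ convergent index 1
step 0: (11, 1)  from 11·(1,0) + (0,1)
step 1: (243, 22)  from 22·(11,1) + (1,0)
→ (243, 22).  Check: 243²=59049, 122·22²=59048, difference 1.
(x_2, y_2) = (243·243 + 122·22·22, 243·22 + 22·243) = (118097, 10692)
(x_3, y_3) = (243·118097 + 122·22·10692, 243·10692 + 22·118097) = (57394899, 5196290)
(x_4, y_4) = (243·57394899 + 122·22·5196290, 243·5196290 + 22·57394899) = (27893802817, 2525386248)

243 22
118097 10692
57394899 5196290
27893802817 2525386248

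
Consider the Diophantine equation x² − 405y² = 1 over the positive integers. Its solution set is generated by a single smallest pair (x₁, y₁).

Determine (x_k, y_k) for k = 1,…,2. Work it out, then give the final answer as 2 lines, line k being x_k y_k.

161 8
51841 2576

d=405: √d = [20; 8,40] (ℓ=2, even), read p_1/q_1
i=0: a=20 ⇒ p=20, q=1
i=1: a=8 ⇒ p=161, q=8
(x₁, y₁) = (161, 8);  161² − 405·8² = 1 ✓
n=2: (161,8)∘(161,8) = (161·161+405·8·8, 161·8+8·161) = (51841,2576)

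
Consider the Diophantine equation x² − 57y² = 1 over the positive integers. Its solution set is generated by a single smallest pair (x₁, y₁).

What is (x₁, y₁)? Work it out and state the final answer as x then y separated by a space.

151 20

[7; 1,1,4,1,1,14] for √57; ℓ=6 ⇒ convergent index 5
a_0=7:  p_0=7·1+0=7,  q_0=7·0+1=1
a_1=1:  p_1=1·7+1=8,  q_1=1·1+0=1
a_2=1:  p_2=1·8+7=15,  q_2=1·1+1=2
a_3=4:  p_3=4·15+8=68,  q_3=4·2+1=9
a_4=1:  p_4=1·68+15=83,  q_4=1·9+2=11
a_5=1:  p_5=1·83+68=151,  q_5=1·11+9=20
→ (151, 20).  Check: 151²=22801, 57·20²=22800, difference 1.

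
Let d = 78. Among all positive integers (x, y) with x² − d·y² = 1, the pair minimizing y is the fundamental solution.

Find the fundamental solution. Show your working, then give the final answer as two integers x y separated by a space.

53 6

[8; 1,4,1,16] for √78; ℓ=4 ⇒ convergent index 3
step 0: (8, 1)  from 8·(1,0) + (0,1)
…
step 2: (44, 5)  from 4·(9,1) + (8,1)
step 3: (53, 6)  from 1·(44,5) + (9,1)
(x₁, y₁) = (53, 6);  53² − 78·6² = 1 ✓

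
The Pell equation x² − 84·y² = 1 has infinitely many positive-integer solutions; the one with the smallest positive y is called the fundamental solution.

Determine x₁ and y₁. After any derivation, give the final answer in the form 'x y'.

55 6

√84 → a₀=9, period (6,18); ℓ=2 even so k=1
a_0=9:  p_0=9·1+0=9,  q_0=9·0+1=1
a_1=6:  p_1=6·9+1=55,  q_1=6·1+0=6
fundamental: x₁=55, y₁=6  (since 3025 − 84·36 = 1)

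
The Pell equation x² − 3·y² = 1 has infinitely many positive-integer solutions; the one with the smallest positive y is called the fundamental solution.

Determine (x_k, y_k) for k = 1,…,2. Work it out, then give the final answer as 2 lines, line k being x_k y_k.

2 1
7 4

d=3: √d = [1; 1,2] (ℓ=2, even), read p_1/q_1
i=0: a=1 ⇒ p=1, q=1
i=1: a=1 ⇒ p=2, q=1
→ (2, 1).  Check: 2²=4, 3·1²=3, difference 1.
n=2: (2,1)∘(2,1) = (2·2+3·1·1, 2·1+1·2) = (7,4)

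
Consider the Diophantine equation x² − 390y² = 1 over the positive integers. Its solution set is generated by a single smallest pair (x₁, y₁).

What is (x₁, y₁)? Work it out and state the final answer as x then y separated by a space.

√390 → a₀=19, period (1,2,1,38); ℓ=4 even so k=3
i=0: a=19 ⇒ p=19, q=1
…
i=2: a=2 ⇒ p=59, q=3
i=3: a=1 ⇒ p=79, q=4
fundamental: x₁=79, y₁=4  (since 6241 − 390·16 = 1)

79 4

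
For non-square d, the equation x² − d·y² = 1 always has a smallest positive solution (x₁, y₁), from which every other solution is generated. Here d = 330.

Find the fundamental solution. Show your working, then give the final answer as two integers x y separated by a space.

109 6

d=330: √d = [18; 6,36] (ℓ=2, even), read p_1/q_1
a_0=18:  p_0=18·1+0=18,  q_0=18·0+1=1
a_1=6:  p_1=6·18+1=109,  q_1=6·1+0=6
→ (109, 6).  Check: 109²=11881, 330·6²=11880, difference 1.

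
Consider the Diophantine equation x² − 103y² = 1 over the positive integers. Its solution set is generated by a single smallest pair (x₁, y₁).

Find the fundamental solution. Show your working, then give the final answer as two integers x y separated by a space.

√103 → a₀=10, period (6,1,2,1,1,9,1,1,2,1,6,20); ℓ=12 even so k=11
a_0=10:  p_0=10·1+0=10,  q_0=10·0+1=1
a_1=6:  p_1=6·10+1=61,  q_1=6·1+0=6
…
a_6=9:  p_6=9·477+274=4567,  q_6=9·47+27=450
…
a_9=2:  p_9=2·9611+5044=24266,  q_9=2·947+497=2391
a_10=1:  p_10=1·24266+9611=33877,  q_10=1·2391+947=3338
a_11=6:  p_11=6·33877+24266=227528,  q_11=6·3338+2391=22419
fundamental: x₁=227528, y₁=22419  (since 51768990784 − 103·502611561 = 1)

227528 22419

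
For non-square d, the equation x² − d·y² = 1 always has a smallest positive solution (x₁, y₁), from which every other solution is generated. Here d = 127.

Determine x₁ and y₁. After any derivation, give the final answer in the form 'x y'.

√127 → a₀=11, period (3,1,2,2,7,11,7,2,2,1,3,22); ℓ=12 even so k=11
a_0=11:  p_0=11·1+0=11,  q_0=11·0+1=1
…
a_8=2:  p_8=2·171701+24218=367620,  q_8=2·15236+2149=32621
a_9=2:  p_9=2·367620+171701=906941,  q_9=2·32621+15236=80478
a_10=1:  p_10=1·906941+367620=1274561,  q_10=1·80478+32621=113099
a_11=3:  p_11=3·1274561+906941=4730624,  q_11=3·113099+80478=419775
→ (4730624, 419775).  Check: 4730624²=22378803429376, 127·419775²=22378803429375, difference 1.

4730624 419775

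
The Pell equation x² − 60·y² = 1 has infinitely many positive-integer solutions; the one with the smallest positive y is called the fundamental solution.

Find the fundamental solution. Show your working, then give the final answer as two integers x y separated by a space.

√60 = [7; 1,2,1,14, …], period ℓ=4 (even) → k=3
k=0  a_k=7  p_k/q_k = 7/1
…
k=2  a_k=2  p_k/q_k = 23/3
k=3  a_k=1  p_k/q_k = 31/4
(x₁, y₁) = (31, 4);  31² − 60·4² = 1 ✓

31 4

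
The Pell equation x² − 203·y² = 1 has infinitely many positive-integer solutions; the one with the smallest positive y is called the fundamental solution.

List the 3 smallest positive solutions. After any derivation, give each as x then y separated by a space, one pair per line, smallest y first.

57 4
6497 456
740601 51980

[14; 4,28] for √203; ℓ=2 ⇒ convergent index 1
a_0=14:  p_0=14·1+0=14,  q_0=14·0+1=1
a_1=4:  p_1=4·14+1=57,  q_1=4·1+0=4
(x₁, y₁) = (57, 4);  57² − 203·4² = 1 ✓
k=2:  x_2 = 57·57+203·4·4 = 6497,  y_2 = 57·4+4·57 = 456
k=3:  x_3 = 57·6497+203·4·456 = 740601,  y_3 = 57·456+4·6497 = 51980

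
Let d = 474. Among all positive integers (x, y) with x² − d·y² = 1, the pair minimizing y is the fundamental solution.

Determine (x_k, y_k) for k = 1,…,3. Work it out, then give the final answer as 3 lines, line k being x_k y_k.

√474 → a₀=21, period (1,3,2,1,1,…,3,1,42); ℓ=14 even so k=13
i=0: a=21 ⇒ p=21, q=1
…
i=2: a=3 ⇒ p=87, q=4
…
i=4: a=1 ⇒ p=283, q=13
…
i=8: a=1 ⇒ p=5813, q=267
…
i=10: a=1 ⇒ p=16677, q=766
…
i=12: a=3 ⇒ p=149331, q=6859
i=13: a=1 ⇒ p=193549, q=8890
(x₁, y₁) = (193549, 8890);  193549² − 474·8890² = 1 ✓
(x_2, y_2) = (193549·193549 + 474·8890·8890, 193549·8890 + 8890·193549) = (74922430801, 3441301220)
(x_3, y_3) = (193549·74922430801 + 474·8890·3441301220, 193549·3441301220 + 8890·74922430801) = (29002323118011949, 1332120819650670)

193549 8890
74922430801 3441301220
29002323118011949 1332120819650670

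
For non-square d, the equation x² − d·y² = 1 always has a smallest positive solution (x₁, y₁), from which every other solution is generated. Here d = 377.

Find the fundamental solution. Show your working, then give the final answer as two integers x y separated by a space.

[19; 2,2,2,38] for √377; ℓ=4 ⇒ convergent index 3
k=0  a_k=19  p_k/q_k = 19/1
…
k=2  a_k=2  p_k/q_k = 97/5
k=3  a_k=2  p_k/q_k = 233/12
(x₁, y₁) = (233, 12);  233² − 377·12² = 1 ✓

233 12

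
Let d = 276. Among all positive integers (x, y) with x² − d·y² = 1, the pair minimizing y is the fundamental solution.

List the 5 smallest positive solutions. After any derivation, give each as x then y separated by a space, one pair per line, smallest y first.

√276 = [16; 1,1,1,1,2,2,2,1,1,1,1,32, …], period ℓ=12 (even) → k=11
k=0  a_k=16  p_k/q_k = 16/1
k=1  a_k=1  p_k/q_k = 17/1
k=2  a_k=1  p_k/q_k = 33/2
k=3  a_k=1  p_k/q_k = 50/3
k=4  a_k=1  p_k/q_k = 83/5
…
k=6  a_k=2  p_k/q_k = 515/31
k=7  a_k=2  p_k/q_k = 1246/75
k=8  a_k=1  p_k/q_k = 1761/106
k=9  a_k=1  p_k/q_k = 3007/181
k=10  a_k=1  p_k/q_k = 4768/287
k=11  a_k=1  p_k/q_k = 7775/468
fundamental: x₁=7775, y₁=468  (since 60450625 − 276·219024 = 1)
(7775+468√276)^2 = 120901249 + 7277400√276
(7775+468√276)^3 = 1880014414175 + 113163569532√276
(7775+468√276)^4 = 29234224019520001 + 1759693498945200√276
(7775+468√276)^5 = 454592181623521601375 + 27363233795434290468√276

7775 468
120901249 7277400
1880014414175 113163569532
29234224019520001 1759693498945200
454592181623521601375 27363233795434290468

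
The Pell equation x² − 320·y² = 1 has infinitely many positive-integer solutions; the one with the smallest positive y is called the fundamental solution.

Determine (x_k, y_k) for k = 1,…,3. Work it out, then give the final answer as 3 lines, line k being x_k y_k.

161 9
51841 2898
16692641 933147

d=320: √d = [17; 1,7,1,34] (ℓ=4, even), read p_3/q_3
step 0: (17, 1)  from 17·(1,0) + (0,1)
step 1: (18, 1)  from 1·(17,1) + (1,0)
step 2: (143, 8)  from 7·(18,1) + (17,1)
step 3: (161, 9)  from 1·(143,8) + (18,1)
fundamental: x₁=161, y₁=9  (since 25921 − 320·81 = 1)
(x_2, y_2) = (161·161 + 320·9·9, 161·9 + 9·161) = (51841, 2898)
(x_3, y_3) = (161·51841 + 320·9·2898, 161·2898 + 9·51841) = (16692641, 933147)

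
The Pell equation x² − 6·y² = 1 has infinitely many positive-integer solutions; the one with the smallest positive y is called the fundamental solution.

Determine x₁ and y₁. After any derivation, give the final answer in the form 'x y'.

√6 → a₀=2, period (2,4); ℓ=2 even so k=1
a_0=2:  p_0=2·1+0=2,  q_0=2·0+1=1
a_1=2:  p_1=2·2+1=5,  q_1=2·1+0=2
→ (5, 2).  Check: 5²=25, 6·2²=24, difference 1.

5 2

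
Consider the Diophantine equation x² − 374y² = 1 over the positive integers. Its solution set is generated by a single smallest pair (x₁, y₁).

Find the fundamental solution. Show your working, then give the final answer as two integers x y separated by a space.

√374 = [19; 2,1,18,1,2,38, …], period ℓ=6 (even) → k=5
step 0: (19, 1)  from 19·(1,0) + (0,1)
step 1: (39, 2)  from 2·(19,1) + (1,0)
step 2: (58, 3)  from 1·(39,2) + (19,1)
…
step 4: (1141, 59)  from 1·(1083,56) + (58,3)
step 5: (3365, 174)  from 2·(1141,59) + (1083,56)
(x₁, y₁) = (3365, 174);  3365² − 374·174² = 1 ✓

3365 174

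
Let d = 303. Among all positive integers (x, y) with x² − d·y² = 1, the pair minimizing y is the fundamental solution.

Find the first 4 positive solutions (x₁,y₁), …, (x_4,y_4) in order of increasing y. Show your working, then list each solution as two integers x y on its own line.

√303 = [17; 2,2,5,2,2,34, …], period ℓ=6 (even) → k=5
step 0: (17, 1)  from 17·(1,0) + (0,1)
step 1: (35, 2)  from 2·(17,1) + (1,0)
step 2: (87, 5)  from 2·(35,2) + (17,1)
…
step 4: (1027, 59)  from 2·(470,27) + (87,5)
step 5: (2524, 145)  from 2·(1027,59) + (470,27)
(x₁, y₁) = (2524, 145);  2524² − 303·145² = 1 ✓
(2524+145√303)^2 = 12741151 + 731960√303
(2524+145√303)^3 = 64317327724 + 3694933935√303
(2524+145√303)^4 = 324673857609601 + 18652025771920√303

2524 145
12741151 731960
64317327724 3694933935
324673857609601 18652025771920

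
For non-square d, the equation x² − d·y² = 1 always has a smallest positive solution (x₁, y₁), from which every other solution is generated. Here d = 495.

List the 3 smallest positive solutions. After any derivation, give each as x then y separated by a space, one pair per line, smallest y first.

89 4
15841 712
2819609 126732

√495 = [22; 4,44, …], period ℓ=2 (even) → k=1
k=0  a_k=22  p_k/q_k = 22/1
k=1  a_k=4  p_k/q_k = 89/4
fundamental: x₁=89, y₁=4  (since 7921 − 495·16 = 1)
(89+4√495)^2 = 15841 + 712√495
(89+4√495)^3 = 2819609 + 126732√495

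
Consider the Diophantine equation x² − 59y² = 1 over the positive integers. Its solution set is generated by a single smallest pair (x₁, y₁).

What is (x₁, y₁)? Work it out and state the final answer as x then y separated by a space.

d=59: √d = [7; 1,2,7,2,1,14] (ℓ=6, even), read p_5/q_5
k=0  a_k=7  p_k/q_k = 7/1
…
k=2  a_k=2  p_k/q_k = 23/3
k=3  a_k=7  p_k/q_k = 169/22
k=4  a_k=2  p_k/q_k = 361/47
k=5  a_k=1  p_k/q_k = 530/69
fundamental: x₁=530, y₁=69  (since 280900 − 59·4761 = 1)

530 69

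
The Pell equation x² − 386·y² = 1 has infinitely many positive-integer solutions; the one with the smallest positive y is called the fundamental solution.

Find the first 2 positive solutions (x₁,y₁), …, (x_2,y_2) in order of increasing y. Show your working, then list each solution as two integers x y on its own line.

111555 5678
24889036049 1266818580

√386 → a₀=19, period (1,1,1,4,1,18,1,4,1,1,1,38); ℓ=12 even so k=11
i=0: a=19 ⇒ p=19, q=1
…
i=2: a=1 ⇒ p=39, q=2
…
i=4: a=4 ⇒ p=275, q=14
i=5: a=1 ⇒ p=334, q=17
i=6: a=18 ⇒ p=6287, q=320
i=7: a=1 ⇒ p=6621, q=337
i=8: a=4 ⇒ p=32771, q=1668
…
i=10: a=1 ⇒ p=72163, q=3673
i=11: a=1 ⇒ p=111555, q=5678
(x₁, y₁) = (111555, 5678);  111555² − 386·5678² = 1 ✓
n=2: (111555,5678)∘(111555,5678) = (111555·111555+386·5678·5678, 111555·5678+5678·111555) = (24889036049,1266818580)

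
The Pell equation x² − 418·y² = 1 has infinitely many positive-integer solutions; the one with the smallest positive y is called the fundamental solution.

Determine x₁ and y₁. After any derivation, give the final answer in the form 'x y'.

33857 1656

[20; 2,4,20,4,2,40] for √418; ℓ=6 ⇒ convergent index 5
k=0  a_k=20  p_k/q_k = 20/1
k=1  a_k=2  p_k/q_k = 41/2
k=2  a_k=4  p_k/q_k = 184/9
k=3  a_k=20  p_k/q_k = 3721/182
k=4  a_k=4  p_k/q_k = 15068/737
k=5  a_k=2  p_k/q_k = 33857/1656
(x₁, y₁) = (33857, 1656);  33857² − 418·1656² = 1 ✓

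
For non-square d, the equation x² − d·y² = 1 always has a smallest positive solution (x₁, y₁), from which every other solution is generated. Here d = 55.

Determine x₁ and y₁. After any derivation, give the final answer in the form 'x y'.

89 12

[7; 2,2,2,14] for √55; ℓ=4 ⇒ convergent index 3
a_0=7:  p_0=7·1+0=7,  q_0=7·0+1=1
a_1=2:  p_1=2·7+1=15,  q_1=2·1+0=2
a_2=2:  p_2=2·15+7=37,  q_2=2·2+1=5
a_3=2:  p_3=2·37+15=89,  q_3=2·5+2=12
→ (89, 12).  Check: 89²=7921, 55·12²=7920, difference 1.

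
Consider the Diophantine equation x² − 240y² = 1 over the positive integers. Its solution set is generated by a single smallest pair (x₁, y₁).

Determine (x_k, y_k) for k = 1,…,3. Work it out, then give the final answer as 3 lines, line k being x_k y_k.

31 2
1921 124
119071 7686

[15; 2,30] for √240; ℓ=2 ⇒ convergent index 1
i=0: a=15 ⇒ p=15, q=1
i=1: a=2 ⇒ p=31, q=2
(x₁, y₁) = (31, 2);  31² − 240·2² = 1 ✓
n=2: (31,2)∘(31,2) = (31·31+240·2·2, 31·2+2·31) = (1921,124)
n=3: (1921,124)∘(31,2) = (31·1921+240·2·124, 31·124+2·1921) = (119071,7686)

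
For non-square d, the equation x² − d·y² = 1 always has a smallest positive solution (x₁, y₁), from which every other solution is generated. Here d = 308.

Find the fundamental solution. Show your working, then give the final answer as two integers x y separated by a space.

351 20

d=308: √d = [17; 1,1,4,1,1,34] (ℓ=6, even), read p_5/q_5
k=0  a_k=17  p_k/q_k = 17/1
k=1  a_k=1  p_k/q_k = 18/1
…
k=4  a_k=1  p_k/q_k = 193/11
k=5  a_k=1  p_k/q_k = 351/20
→ (351, 20).  Check: 351²=123201, 308·20²=123200, difference 1.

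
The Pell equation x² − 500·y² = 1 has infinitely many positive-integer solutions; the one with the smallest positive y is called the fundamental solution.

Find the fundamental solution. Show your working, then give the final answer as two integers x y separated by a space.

930249 41602

[22; 2,1,3,2,1,…,1,2,44] for √500; ℓ=14 ⇒ convergent index 13
step 0: (22, 1)  from 22·(1,0) + (0,1)
step 1: (45, 2)  from 2·(22,1) + (1,0)
step 2: (67, 3)  from 1·(45,2) + (22,1)
step 3: (246, 11)  from 3·(67,3) + (45,2)
step 4: (559, 25)  from 2·(246,11) + (67,3)
…
step 6: (1364, 61)  from 1·(805,36) + (559,25)
step 7: (14445, 646)  from 10·(1364,61) + (805,36)
…
step 9: (30254, 1353)  from 1·(15809,707) + (14445,646)
…
step 11: (259205, 11592)  from 3·(76317,3413) + (30254,1353)
step 12: (335522, 15005)  from 1·(259205,11592) + (76317,3413)
step 13: (930249, 41602)  from 2·(335522,15005) + (259205,11592)
(x₁, y₁) = (930249, 41602);  930249² − 500·41602² = 1 ✓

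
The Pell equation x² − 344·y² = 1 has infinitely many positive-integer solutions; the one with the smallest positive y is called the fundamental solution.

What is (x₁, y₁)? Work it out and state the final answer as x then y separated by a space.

√344 = [18; 1,1,4,1,3,1,4,1,1,36, …], period ℓ=10 (even) → k=9
i=0: a=18 ⇒ p=18, q=1
…
i=2: a=1 ⇒ p=37, q=2
i=3: a=4 ⇒ p=167, q=9
…
i=5: a=3 ⇒ p=779, q=42
i=6: a=1 ⇒ p=983, q=53
i=7: a=4 ⇒ p=4711, q=254
i=8: a=1 ⇒ p=5694, q=307
i=9: a=1 ⇒ p=10405, q=561
→ (10405, 561).  Check: 10405²=108264025, 344·561²=108264024, difference 1.

10405 561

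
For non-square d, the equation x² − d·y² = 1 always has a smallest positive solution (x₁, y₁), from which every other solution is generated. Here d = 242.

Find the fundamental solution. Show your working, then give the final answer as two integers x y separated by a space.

19601 1260

[15; 1,1,3,1,14,1,3,1,1,30] for √242; ℓ=10 ⇒ convergent index 9
i=0: a=15 ⇒ p=15, q=1
…
i=2: a=1 ⇒ p=31, q=2
…
i=4: a=1 ⇒ p=140, q=9
i=5: a=14 ⇒ p=2069, q=133
i=6: a=1 ⇒ p=2209, q=142
i=7: a=3 ⇒ p=8696, q=559
i=8: a=1 ⇒ p=10905, q=701
i=9: a=1 ⇒ p=19601, q=1260
→ (19601, 1260).  Check: 19601²=384199201, 242·1260²=384199200, difference 1.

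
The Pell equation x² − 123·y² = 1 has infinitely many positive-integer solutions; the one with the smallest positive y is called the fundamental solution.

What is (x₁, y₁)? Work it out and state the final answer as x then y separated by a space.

d=123: √d = [11; 11,22] (ℓ=2, even), read p_1/q_1
step 0: (11, 1)  from 11·(1,0) + (0,1)
step 1: (122, 11)  from 11·(11,1) + (1,0)
(x₁, y₁) = (122, 11);  122² − 123·11² = 1 ✓

122 11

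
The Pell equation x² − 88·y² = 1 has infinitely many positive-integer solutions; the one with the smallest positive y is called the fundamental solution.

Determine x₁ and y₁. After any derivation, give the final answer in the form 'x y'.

197 21

√88 = [9; 2,1,1,1,2,18, …], period ℓ=6 (even) → k=5
step 0: (9, 1)  from 9·(1,0) + (0,1)
step 1: (19, 2)  from 2·(9,1) + (1,0)
step 2: (28, 3)  from 1·(19,2) + (9,1)
…
step 4: (75, 8)  from 1·(47,5) + (28,3)
step 5: (197, 21)  from 2·(75,8) + (47,5)
(x₁, y₁) = (197, 21);  197² − 88·21² = 1 ✓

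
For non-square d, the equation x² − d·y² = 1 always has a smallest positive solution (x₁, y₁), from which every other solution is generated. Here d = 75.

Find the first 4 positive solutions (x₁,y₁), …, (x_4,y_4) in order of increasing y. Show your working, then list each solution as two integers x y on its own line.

√75 → a₀=8, period (1,1,1,16); ℓ=4 even so k=3
k=0  a_k=8  p_k/q_k = 8/1
…
k=2  a_k=1  p_k/q_k = 17/2
k=3  a_k=1  p_k/q_k = 26/3
fundamental: x₁=26, y₁=3  (since 676 − 75·9 = 1)
n=2: (26,3)∘(26,3) = (26·26+75·3·3, 26·3+3·26) = (1351,156)
n=3: (1351,156)∘(26,3) = (26·1351+75·3·156, 26·156+3·1351) = (70226,8109)
n=4: (70226,8109)∘(26,3) = (26·70226+75·3·8109, 26·8109+3·70226) = (3650401,421512)

26 3
1351 156
70226 8109
3650401 421512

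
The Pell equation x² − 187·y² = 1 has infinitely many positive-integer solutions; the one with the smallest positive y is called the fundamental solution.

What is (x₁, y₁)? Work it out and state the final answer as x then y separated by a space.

√187 = [13; 1,2,13,2,1,26, …], period ℓ=6 (even) → k=5
step 0: (13, 1)  from 13·(1,0) + (0,1)
…
step 2: (41, 3)  from 2·(14,1) + (13,1)
step 3: (547, 40)  from 13·(41,3) + (14,1)
step 4: (1135, 83)  from 2·(547,40) + (41,3)
step 5: (1682, 123)  from 1·(1135,83) + (547,40)
fundamental: x₁=1682, y₁=123  (since 2829124 − 187·15129 = 1)

1682 123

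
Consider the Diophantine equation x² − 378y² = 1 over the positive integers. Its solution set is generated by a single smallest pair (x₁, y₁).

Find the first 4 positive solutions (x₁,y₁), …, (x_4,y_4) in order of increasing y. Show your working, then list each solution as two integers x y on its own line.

8749 450
153090001 7874100
2678768828749 137781001350
46873096812360001 2410891953748200

√378 → a₀=19, period (2,3,1,4,1,3,2,38); ℓ=8 even so k=7
i=0: a=19 ⇒ p=19, q=1
…
i=5: a=1 ⇒ p=1011, q=52
i=6: a=3 ⇒ p=3869, q=199
i=7: a=2 ⇒ p=8749, q=450
(x₁, y₁) = (8749, 450);  8749² − 378·450² = 1 ✓
(x_2, y_2) = (8749·8749 + 378·450·450, 8749·450 + 450·8749) = (153090001, 7874100)
(x_3, y_3) = (8749·153090001 + 378·450·7874100, 8749·7874100 + 450·153090001) = (2678768828749, 137781001350)
(x_4, y_4) = (8749·2678768828749 + 378·450·137781001350, 8749·137781001350 + 450·2678768828749) = (46873096812360001, 2410891953748200)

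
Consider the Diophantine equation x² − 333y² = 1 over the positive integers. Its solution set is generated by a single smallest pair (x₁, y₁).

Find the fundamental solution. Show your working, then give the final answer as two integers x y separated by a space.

73 4

d=333: √d = [18; 4,36] (ℓ=2, even), read p_1/q_1
a_0=18:  p_0=18·1+0=18,  q_0=18·0+1=1
a_1=4:  p_1=4·18+1=73,  q_1=4·1+0=4
→ (73, 4).  Check: 73²=5329, 333·4²=5328, difference 1.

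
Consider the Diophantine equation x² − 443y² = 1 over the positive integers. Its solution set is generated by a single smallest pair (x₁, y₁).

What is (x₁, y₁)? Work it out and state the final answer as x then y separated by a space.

d=443: √d = [21; 21,42] (ℓ=2, even), read p_1/q_1
i=0: a=21 ⇒ p=21, q=1
i=1: a=21 ⇒ p=442, q=21
fundamental: x₁=442, y₁=21  (since 195364 − 443·441 = 1)

442 21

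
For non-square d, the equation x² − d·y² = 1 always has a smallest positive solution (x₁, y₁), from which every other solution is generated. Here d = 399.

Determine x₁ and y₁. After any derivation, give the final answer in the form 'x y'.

20 1

[19; 1,38] for √399; ℓ=2 ⇒ convergent index 1
i=0: a=19 ⇒ p=19, q=1
i=1: a=1 ⇒ p=20, q=1
→ (20, 1).  Check: 20²=400, 399·1²=399, difference 1.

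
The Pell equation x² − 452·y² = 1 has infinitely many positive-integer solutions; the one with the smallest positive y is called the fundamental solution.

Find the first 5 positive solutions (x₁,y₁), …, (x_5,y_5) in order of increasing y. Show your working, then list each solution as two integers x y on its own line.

d=452: √d = [21; 3,1,5,3,10,3,5,1,3,42] (ℓ=10, even), read p_9/q_9
a_0=21:  p_0=21·1+0=21,  q_0=21·0+1=1
…
a_4=3:  p_4=3·489+85=1552,  q_4=3·23+4=73
a_5=10:  p_5=10·1552+489=16009,  q_5=10·73+23=753
…
a_8=1:  p_8=1·263904+49579=313483,  q_8=1·12413+2332=14745
a_9=3:  p_9=3·313483+263904=1204353,  q_9=3·14745+12413=56648
(x₁, y₁) = (1204353, 56648);  1204353² − 452·56648² = 1 ✓
(1204353+56648√452)^2 = 2900932297217 + 136448377488√452
(1204353+56648√452)^3 = 6987493029899166849 + 328664025545553880√452
(1204353+56648√452)^4 = 16830816386073401651890177 + 791655010315592455701792√452
(1204353+56648√452)^5 = 40540488414026331506287881514113 + 1906864173276900777578095047272√452

1204353 56648
2900932297217 136448377488
6987493029899166849 328664025545553880
16830816386073401651890177 791655010315592455701792
40540488414026331506287881514113 1906864173276900777578095047272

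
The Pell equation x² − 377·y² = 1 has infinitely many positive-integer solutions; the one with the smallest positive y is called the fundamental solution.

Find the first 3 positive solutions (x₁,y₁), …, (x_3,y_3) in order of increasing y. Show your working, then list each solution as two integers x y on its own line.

√377 → a₀=19, period (2,2,2,38); ℓ=4 even so k=3
k=0  a_k=19  p_k/q_k = 19/1
…
k=2  a_k=2  p_k/q_k = 97/5
k=3  a_k=2  p_k/q_k = 233/12
(x₁, y₁) = (233, 12);  233² − 377·12² = 1 ✓
k=2:  x_2 = 233·233+377·12·12 = 108577,  y_2 = 233·12+12·233 = 5592
k=3:  x_3 = 233·108577+377·12·5592 = 50596649,  y_3 = 233·5592+12·108577 = 2605860

233 12
108577 5592
50596649 2605860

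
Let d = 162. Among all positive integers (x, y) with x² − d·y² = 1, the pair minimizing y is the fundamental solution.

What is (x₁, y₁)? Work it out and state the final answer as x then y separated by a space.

19601 1540

[12; 1,2,1,2,12,2,1,2,1,24] for √162; ℓ=10 ⇒ convergent index 9
k=0  a_k=12  p_k/q_k = 12/1
…
k=3  a_k=1  p_k/q_k = 51/4
k=4  a_k=2  p_k/q_k = 140/11
…
k=7  a_k=1  p_k/q_k = 5333/419
k=8  a_k=2  p_k/q_k = 14268/1121
k=9  a_k=1  p_k/q_k = 19601/1540
fundamental: x₁=19601, y₁=1540  (since 384199201 − 162·2371600 = 1)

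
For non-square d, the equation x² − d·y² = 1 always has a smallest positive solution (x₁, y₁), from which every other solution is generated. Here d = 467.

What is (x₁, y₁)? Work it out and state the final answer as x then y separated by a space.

√467 → a₀=21, period (1,1,1,1,3,…,1,1,42); ℓ=14 even so k=13
a_0=21:  p_0=21·1+0=21,  q_0=21·0+1=1
a_1=1:  p_1=1·21+1=22,  q_1=1·1+0=1
…
a_3=1:  p_3=1·43+22=65,  q_3=1·2+1=3
a_4=1:  p_4=1·65+43=108,  q_4=1·3+2=5
a_5=3:  p_5=3·108+65=389,  q_5=3·5+3=18
…
a_8=3:  p_8=3·27164+1275=82767,  q_8=3·1257+59=3830
a_9=3:  p_9=3·82767+27164=275465,  q_9=3·3830+1257=12747
a_10=1:  p_10=1·275465+82767=358232,  q_10=1·12747+3830=16577
a_11=1:  p_11=1·358232+275465=633697,  q_11=1·16577+12747=29324
a_12=1:  p_12=1·633697+358232=991929,  q_12=1·29324+16577=45901
a_13=1:  p_13=1·991929+633697=1625626,  q_13=1·45901+29324=75225
→ (1625626, 75225).  Check: 1625626²=2642659891876, 467·75225²=2642659891875, difference 1.

1625626 75225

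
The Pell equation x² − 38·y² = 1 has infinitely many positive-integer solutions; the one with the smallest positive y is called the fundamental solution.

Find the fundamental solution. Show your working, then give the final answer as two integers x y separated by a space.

37 6

√38 → a₀=6, period (6,12); ℓ=2 even so k=1
i=0: a=6 ⇒ p=6, q=1
i=1: a=6 ⇒ p=37, q=6
fundamental: x₁=37, y₁=6  (since 1369 − 38·36 = 1)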